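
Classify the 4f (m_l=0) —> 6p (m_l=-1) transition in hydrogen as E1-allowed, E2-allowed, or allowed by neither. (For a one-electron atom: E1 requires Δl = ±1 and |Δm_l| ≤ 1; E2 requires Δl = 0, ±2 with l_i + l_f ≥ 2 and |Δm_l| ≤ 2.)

Δl = 1 − 3 = -2; l_i + l_f = 4.
Δm_l = -1.
E1 (Δl = ±1, |Δm_l| ≤ 1): not satisfied.
E2 (Δl = 0,±2, l_i+l_f ≥ 2, |Δm_l| ≤ 2): satisfied.

E2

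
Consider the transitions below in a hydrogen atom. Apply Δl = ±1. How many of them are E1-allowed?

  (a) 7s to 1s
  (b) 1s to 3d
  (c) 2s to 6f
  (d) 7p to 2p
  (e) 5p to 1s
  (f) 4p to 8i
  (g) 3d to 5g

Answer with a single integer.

(a) forbidden — Δl = +0 (E1 requires Δl = ±1)
(b) forbidden — Δl = +2 (E1 requires Δl = ±1)
(c) forbidden — Δl = +3 (E1 requires Δl = ±1)
(d) forbidden — Δl = +0 (E1 requires Δl = ±1)
(e) allowed
(f) forbidden — Δl = +5 (E1 requires Δl = ±1)
(g) forbidden — Δl = +2 (E1 requires Δl = ±1)
Total allowed: 1 of 7.

1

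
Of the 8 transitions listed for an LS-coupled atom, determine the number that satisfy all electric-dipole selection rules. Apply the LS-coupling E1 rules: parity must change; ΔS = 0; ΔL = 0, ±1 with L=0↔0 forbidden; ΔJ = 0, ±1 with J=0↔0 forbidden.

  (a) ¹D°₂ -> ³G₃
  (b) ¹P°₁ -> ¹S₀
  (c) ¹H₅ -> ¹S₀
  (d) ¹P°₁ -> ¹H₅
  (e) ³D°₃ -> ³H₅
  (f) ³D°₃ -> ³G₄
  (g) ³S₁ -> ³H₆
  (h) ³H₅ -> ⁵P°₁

1

(a) forbidden (ΔS, ΔL fail)
(b) allowed
(c) forbidden (parity, ΔL, ΔJ fail)
(d) forbidden (ΔL, ΔJ fail)
(e) forbidden (ΔL, ΔJ fail)
(f) forbidden (ΔL fails)
(g) forbidden (parity, ΔL, ΔJ fail)
(h) forbidden (ΔS, ΔL, ΔJ fail)
Total allowed: 1 of 8.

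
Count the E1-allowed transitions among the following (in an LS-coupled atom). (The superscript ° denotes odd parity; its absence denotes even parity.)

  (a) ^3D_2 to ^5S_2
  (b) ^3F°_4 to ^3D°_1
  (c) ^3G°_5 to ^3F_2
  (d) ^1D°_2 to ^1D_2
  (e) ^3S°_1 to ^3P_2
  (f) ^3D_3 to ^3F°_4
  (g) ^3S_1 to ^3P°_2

(a) forbidden (parity, ΔS, ΔL fail)
(b) forbidden (parity, ΔJ fail)
(c) forbidden (ΔJ fails)
(d) allowed
(e) allowed
(f) allowed
(g) allowed
Total allowed: 4 of 7.

4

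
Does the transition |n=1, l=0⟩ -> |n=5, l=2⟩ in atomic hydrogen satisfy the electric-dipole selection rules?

l: 0 → 2 (Δl = +2). Δl = ±1 fails.
The transition is electric-dipole forbidden.

forbidden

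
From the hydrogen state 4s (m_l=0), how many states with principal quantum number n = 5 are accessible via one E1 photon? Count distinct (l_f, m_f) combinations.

E1 requires Δl = ±1, so l_f ∈ {-1, 1}; with 0 ≤ l_f ≤ n_f−1 = 4, the allowed l_f values are {1}.
For l_f = 1: m_f ∈ {m_i−1, m_i, m_i+1} ∩ [−1, 1] = {-1, 0, 1} → 3 states.
Total: 3.

3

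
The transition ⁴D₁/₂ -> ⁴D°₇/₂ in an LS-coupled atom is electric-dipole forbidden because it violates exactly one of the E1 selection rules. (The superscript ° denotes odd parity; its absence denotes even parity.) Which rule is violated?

the ΔJ = 0, ±1 rule

Reading off the term symbols: S 3/2→3/2, L 2→2, J 1/2→7/2, parity even→odd.
Parity must change: even → odd — satisfied.
ΔS = 0: S: 3/2 → 3/2 — satisfied.
ΔL = 0, ±1 (not L=0↔0): L: 2 → 2, ΔL = +0 — satisfied.
ΔJ = 0, ±1 (not J=0↔0): J: 1/2 → 7/2, ΔJ = +3 — violated.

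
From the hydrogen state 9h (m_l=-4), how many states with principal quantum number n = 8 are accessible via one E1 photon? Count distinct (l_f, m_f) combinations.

E1 requires Δl = ±1, so l_f ∈ {4, 6}; with 0 ≤ l_f ≤ n_f−1 = 7, the allowed l_f values are {4, 6}.
For l_f = 4: m_f ∈ {m_i−1, m_i, m_i+1} ∩ [−4, 4] = {-4, -3} → 2 states.
For l_f = 6: m_f ∈ {m_i−1, m_i, m_i+1} ∩ [−6, 6] = {-5, -4, -3} → 3 states.
Total: 5.

5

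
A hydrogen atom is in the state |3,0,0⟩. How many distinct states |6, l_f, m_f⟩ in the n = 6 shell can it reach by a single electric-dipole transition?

3

E1 requires Δl = ±1, so l_f ∈ {-1, 1}; with 0 ≤ l_f ≤ n_f−1 = 5, the allowed l_f values are {1}.
For l_f = 1: m_f ∈ {m_i−1, m_i, m_i+1} ∩ [−1, 1] = {-1, 0, 1} → 3 states.
Total: 3.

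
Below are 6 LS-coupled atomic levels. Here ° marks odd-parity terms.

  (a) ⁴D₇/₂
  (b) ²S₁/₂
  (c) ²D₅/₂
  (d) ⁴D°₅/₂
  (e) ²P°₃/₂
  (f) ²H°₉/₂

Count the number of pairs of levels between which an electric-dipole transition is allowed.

3

(a)–(b): forbidden (parity, ΔS, ΔL, ΔJ).
(a)–(c): forbidden (parity, ΔS).
(a)–(d): allowed.
(a)–(e): forbidden (ΔS, ΔJ).
(a)–(f): forbidden (ΔS, ΔL).
(b)–(c): forbidden (parity, ΔL, ΔJ).
(b)–(d): forbidden (ΔS, ΔL, ΔJ).
(b)–(e): allowed.
(b)–(f): forbidden (ΔL, ΔJ).
(c)–(d): forbidden (ΔS).
(c)–(e): allowed.
(c)–(f): forbidden (ΔL, ΔJ).
(d)–(e): forbidden (parity, ΔS).
(d)–(f): forbidden (parity, ΔS, ΔL, ΔJ).
(e)–(f): forbidden (parity, ΔL, ΔJ).
Allowed pairs: 3 of 15.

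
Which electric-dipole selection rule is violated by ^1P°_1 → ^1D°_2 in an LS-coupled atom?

parity

ΔJ = 0, ±1 (not J=0↔0): J: 1 → 2, ΔJ = +1 — ok.
ΔS = 0: S: 0 → 0 — ok.
ΔL = 0, ±1 (not L=0↔0): L: 1 → 2, ΔL = +1 — ok.
Parity must change: odd → odd — fails.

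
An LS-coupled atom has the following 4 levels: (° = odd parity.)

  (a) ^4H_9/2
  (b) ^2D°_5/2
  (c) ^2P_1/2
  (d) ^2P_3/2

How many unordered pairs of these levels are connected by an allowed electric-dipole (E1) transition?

(a)–(b): forbidden (ΔS, ΔL, ΔJ).
(a)–(c): forbidden (parity, ΔS, ΔL, ΔJ).
(a)–(d): forbidden (parity, ΔS, ΔL, ΔJ).
(b)–(c): forbidden (ΔJ).
(b)–(d): allowed.
(c)–(d): forbidden (parity).
Allowed pairs: 1 of 6.

1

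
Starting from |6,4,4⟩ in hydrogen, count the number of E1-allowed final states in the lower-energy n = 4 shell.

1

E1 requires Δl = ±1, so l_f ∈ {3, 5}; with 0 ≤ l_f ≤ n_f−1 = 3, the allowed l_f values are {3}.
For l_f = 3: m_f ∈ {m_i−1, m_i, m_i+1} ∩ [−3, 3] = {3} → 1 state.
Total: 1.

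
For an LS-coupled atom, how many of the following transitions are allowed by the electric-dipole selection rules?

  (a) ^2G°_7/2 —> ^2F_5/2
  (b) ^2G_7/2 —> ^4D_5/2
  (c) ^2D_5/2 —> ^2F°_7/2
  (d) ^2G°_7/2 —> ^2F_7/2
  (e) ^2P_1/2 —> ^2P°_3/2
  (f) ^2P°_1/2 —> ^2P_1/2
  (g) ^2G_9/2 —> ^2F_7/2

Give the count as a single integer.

5

(a) allowed
(b) forbidden (parity, ΔS, ΔL fail)
(c) allowed
(d) allowed
(e) allowed
(f) allowed
(g) forbidden (parity fails)
Total allowed: 5 of 7.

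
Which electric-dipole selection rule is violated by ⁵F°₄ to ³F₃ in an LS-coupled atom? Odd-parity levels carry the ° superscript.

the ΔS = 0 rule

Reading off the term symbols: S 2→1, L 3→3, J 4→3, parity odd→even.
ΔS = 0: S: 2 → 1 — fails.
ΔL = 0, ±1 (not L=0↔0): L: 3 → 3, ΔL = +0 — ok.
ΔJ = 0, ±1 (not J=0↔0): J: 4 → 3, ΔJ = -1 — ok.
Parity must change: odd → even — ok.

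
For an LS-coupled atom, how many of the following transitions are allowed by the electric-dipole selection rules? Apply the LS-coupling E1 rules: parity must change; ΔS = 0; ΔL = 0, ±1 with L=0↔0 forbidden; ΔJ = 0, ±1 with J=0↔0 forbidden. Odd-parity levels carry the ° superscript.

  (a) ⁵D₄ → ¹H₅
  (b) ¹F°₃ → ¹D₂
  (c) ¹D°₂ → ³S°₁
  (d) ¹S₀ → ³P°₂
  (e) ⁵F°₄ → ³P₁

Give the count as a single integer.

(a) forbidden (parity, ΔS, ΔL fail)
(b) allowed
(c) forbidden (parity, ΔS, ΔL fail)
(d) forbidden (ΔS, ΔJ fail)
(e) forbidden (ΔS, ΔL, ΔJ fail)
Total allowed: 1 of 5.

1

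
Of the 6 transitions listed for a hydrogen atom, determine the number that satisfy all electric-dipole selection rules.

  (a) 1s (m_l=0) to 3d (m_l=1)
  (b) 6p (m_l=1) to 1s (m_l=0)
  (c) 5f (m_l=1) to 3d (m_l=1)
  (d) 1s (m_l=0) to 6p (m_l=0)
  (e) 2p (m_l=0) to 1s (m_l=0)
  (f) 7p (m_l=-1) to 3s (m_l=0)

(a) forbidden — Δl = +2 (E1 requires Δl = ±1)
(b) allowed
(c) allowed
(d) allowed
(e) allowed
(f) allowed
Total allowed: 5 of 6.

5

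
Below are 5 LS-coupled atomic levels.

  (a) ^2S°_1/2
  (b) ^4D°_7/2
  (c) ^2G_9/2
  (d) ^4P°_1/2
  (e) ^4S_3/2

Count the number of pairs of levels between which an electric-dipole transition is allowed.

1

(a)–(b): forbidden (parity, ΔS, ΔL, ΔJ).
(a)–(c): forbidden (ΔL, ΔJ).
(a)–(d): forbidden (parity, ΔS).
(a)–(e): forbidden (ΔS, ΔL).
(b)–(c): forbidden (ΔS, ΔL).
(b)–(d): forbidden (parity, ΔJ).
(b)–(e): forbidden (ΔL, ΔJ).
(c)–(d): forbidden (ΔS, ΔL, ΔJ).
(c)–(e): forbidden (parity, ΔS, ΔL, ΔJ).
(d)–(e): allowed.
Allowed pairs: 1 of 10.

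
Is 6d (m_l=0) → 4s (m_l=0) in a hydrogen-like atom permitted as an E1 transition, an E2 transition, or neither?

E2

Δl = 0 − 2 = -2; l_i + l_f = 2.
Δm_l = +0.
E1 (Δl = ±1, |Δm_l| ≤ 1): not satisfied.
E2 (Δl = 0,±2, l_i+l_f ≥ 2, |Δm_l| ≤ 2): satisfied.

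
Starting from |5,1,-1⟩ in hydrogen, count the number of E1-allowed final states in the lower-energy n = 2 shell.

1

E1 requires Δl = ±1, so l_f ∈ {0, 2}; with 0 ≤ l_f ≤ n_f−1 = 1, the allowed l_f values are {0}.
For l_f = 0: m_f ∈ {m_i−1, m_i, m_i+1} ∩ [−0, 0] = {0} → 1 state.
Total: 1.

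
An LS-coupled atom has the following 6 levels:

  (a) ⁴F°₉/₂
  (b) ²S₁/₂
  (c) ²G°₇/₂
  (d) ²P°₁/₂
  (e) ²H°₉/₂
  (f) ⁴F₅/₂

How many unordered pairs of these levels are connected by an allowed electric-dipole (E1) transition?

1

(a)–(b): forbidden (ΔS, ΔL, ΔJ).
(a)–(c): forbidden (parity, ΔS).
(a)–(d): forbidden (parity, ΔS, ΔL, ΔJ).
(a)–(e): forbidden (parity, ΔS, ΔL).
(a)–(f): forbidden (ΔJ).
(b)–(c): forbidden (ΔL, ΔJ).
(b)–(d): allowed.
(b)–(e): forbidden (ΔL, ΔJ).
(b)–(f): forbidden (parity, ΔS, ΔL, ΔJ).
(c)–(d): forbidden (parity, ΔL, ΔJ).
(c)–(e): forbidden (parity).
(c)–(f): forbidden (ΔS).
(d)–(e): forbidden (parity, ΔL, ΔJ).
(d)–(f): forbidden (ΔS, ΔL, ΔJ).
(e)–(f): forbidden (ΔS, ΔL, ΔJ).
Allowed pairs: 1 of 15.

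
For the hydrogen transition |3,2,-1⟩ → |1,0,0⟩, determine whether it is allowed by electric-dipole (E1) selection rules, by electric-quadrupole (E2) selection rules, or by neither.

Δl = 0 − 2 = -2; l_i + l_f = 2.
Δm_l = +1.
E1 (Δl = ±1, |Δm_l| ≤ 1): not satisfied.
E2 (Δl = 0,±2, l_i+l_f ≥ 2, |Δm_l| ≤ 2): satisfied.

E2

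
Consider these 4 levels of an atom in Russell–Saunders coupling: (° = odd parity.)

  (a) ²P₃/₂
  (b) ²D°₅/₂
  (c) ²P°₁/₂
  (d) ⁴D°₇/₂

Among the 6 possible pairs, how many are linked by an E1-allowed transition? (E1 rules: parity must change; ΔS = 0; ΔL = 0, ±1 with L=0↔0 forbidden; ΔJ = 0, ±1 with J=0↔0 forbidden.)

(a)–(b): allowed.
(a)–(c): allowed.
(a)–(d): forbidden (ΔS, ΔJ).
(b)–(c): forbidden (parity, ΔJ).
(b)–(d): forbidden (parity, ΔS).
(c)–(d): forbidden (parity, ΔS, ΔJ).
Allowed pairs: 2 of 6.

2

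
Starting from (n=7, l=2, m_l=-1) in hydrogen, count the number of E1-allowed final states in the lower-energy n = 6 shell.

E1 requires Δl = ±1, so l_f ∈ {1, 3}; with 0 ≤ l_f ≤ n_f−1 = 5, the allowed l_f values are {1, 3}.
For l_f = 1: m_f ∈ {m_i−1, m_i, m_i+1} ∩ [−1, 1] = {-1, 0} → 2 states.
For l_f = 3: m_f ∈ {m_i−1, m_i, m_i+1} ∩ [−3, 3] = {-2, -1, 0} → 3 states.
Total: 5.

5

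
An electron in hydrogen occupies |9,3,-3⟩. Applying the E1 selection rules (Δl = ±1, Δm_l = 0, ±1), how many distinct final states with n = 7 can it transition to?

E1 requires Δl = ±1, so l_f ∈ {2, 4}; with 0 ≤ l_f ≤ n_f−1 = 6, the allowed l_f values are {2, 4}.
For l_f = 2: m_f ∈ {m_i−1, m_i, m_i+1} ∩ [−2, 2] = {-2} → 1 state.
For l_f = 4: m_f ∈ {m_i−1, m_i, m_i+1} ∩ [−4, 4] = {-4, -3, -2} → 3 states.
Total: 4.

4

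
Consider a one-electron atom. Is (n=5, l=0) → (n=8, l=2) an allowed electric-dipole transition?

Initial l = 0, final l = 2, so Δl = +2. E1 requires Δl = ±1: fails.
The transition is electric-dipole forbidden.

forbidden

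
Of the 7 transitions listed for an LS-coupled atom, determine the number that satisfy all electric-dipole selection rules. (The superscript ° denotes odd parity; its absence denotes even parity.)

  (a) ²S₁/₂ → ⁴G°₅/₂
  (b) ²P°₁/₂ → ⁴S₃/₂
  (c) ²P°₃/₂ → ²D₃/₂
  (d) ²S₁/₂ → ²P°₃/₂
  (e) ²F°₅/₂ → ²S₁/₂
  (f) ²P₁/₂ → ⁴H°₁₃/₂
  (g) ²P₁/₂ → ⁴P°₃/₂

(a) forbidden (ΔS, ΔL, ΔJ fail)
(b) forbidden (ΔS fails)
(c) allowed
(d) allowed
(e) forbidden (ΔL, ΔJ fail)
(f) forbidden (ΔS, ΔL, ΔJ fail)
(g) forbidden (ΔS fails)
Total allowed: 2 of 7.

2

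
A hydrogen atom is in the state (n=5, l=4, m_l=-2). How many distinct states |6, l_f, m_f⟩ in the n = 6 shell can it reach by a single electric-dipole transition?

E1 requires Δl = ±1, so l_f ∈ {3, 5}; with 0 ≤ l_f ≤ n_f−1 = 5, the allowed l_f values are {3, 5}.
For l_f = 3: m_f ∈ {m_i−1, m_i, m_i+1} ∩ [−3, 3] = {-3, -2, -1} → 3 states.
For l_f = 5: m_f ∈ {m_i−1, m_i, m_i+1} ∩ [−5, 5] = {-3, -2, -1} → 3 states.
Total: 6.

6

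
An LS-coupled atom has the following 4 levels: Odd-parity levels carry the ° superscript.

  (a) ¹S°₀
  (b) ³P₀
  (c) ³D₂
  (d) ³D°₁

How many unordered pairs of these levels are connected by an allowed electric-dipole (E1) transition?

2

(a)–(b): forbidden (ΔS, ΔJ).
(a)–(c): forbidden (ΔS, ΔL, ΔJ).
(a)–(d): forbidden (parity, ΔS, ΔL).
(b)–(c): forbidden (parity, ΔJ).
(b)–(d): allowed.
(c)–(d): allowed.
Allowed pairs: 2 of 6.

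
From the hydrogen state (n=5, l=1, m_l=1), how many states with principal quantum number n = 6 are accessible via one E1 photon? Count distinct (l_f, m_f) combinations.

E1 requires Δl = ±1, so l_f ∈ {0, 2}; with 0 ≤ l_f ≤ n_f−1 = 5, the allowed l_f values are {0, 2}.
For l_f = 0: m_f ∈ {m_i−1, m_i, m_i+1} ∩ [−0, 0] = {0} → 1 state.
For l_f = 2: m_f ∈ {m_i−1, m_i, m_i+1} ∩ [−2, 2] = {0, 1, 2} → 3 states.
Total: 4.

4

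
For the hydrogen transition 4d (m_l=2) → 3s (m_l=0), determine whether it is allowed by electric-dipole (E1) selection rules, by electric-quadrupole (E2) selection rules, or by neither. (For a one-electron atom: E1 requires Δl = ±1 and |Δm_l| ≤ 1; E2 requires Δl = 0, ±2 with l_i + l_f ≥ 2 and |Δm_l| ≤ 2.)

E2

Δl = 0 − 2 = -2; l_i + l_f = 2.
Δm_l = -2.
E1 (Δl = ±1, |Δm_l| ≤ 1): not satisfied.
E2 (Δl = 0,±2, l_i+l_f ≥ 2, |Δm_l| ≤ 2): satisfied.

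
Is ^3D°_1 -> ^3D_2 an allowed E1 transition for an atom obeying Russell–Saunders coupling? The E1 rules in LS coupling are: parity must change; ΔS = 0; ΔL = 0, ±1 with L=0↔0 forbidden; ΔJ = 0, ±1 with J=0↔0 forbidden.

Parity must change: odd → even — satisfied.
ΔS = 0: S: 1 → 1 — satisfied.
ΔL = 0, ±1 (not L=0↔0): L: 2 → 2, ΔL = +0 — satisfied.
ΔJ = 0, ±1 (not J=0↔0): J: 1 → 2, ΔJ = +1 — satisfied.
All four E1 rules are satisfied.

allowed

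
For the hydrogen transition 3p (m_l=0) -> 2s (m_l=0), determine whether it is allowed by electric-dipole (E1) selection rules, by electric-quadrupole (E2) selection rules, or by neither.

E1

Δl = 0 − 1 = -1; l_i + l_f = 1.
Δm_l = +0.
E1 (Δl = ±1, |Δm_l| ≤ 1): satisfied.
E2 (Δl = 0,±2, l_i+l_f ≥ 2, |Δm_l| ≤ 2): not satisfied.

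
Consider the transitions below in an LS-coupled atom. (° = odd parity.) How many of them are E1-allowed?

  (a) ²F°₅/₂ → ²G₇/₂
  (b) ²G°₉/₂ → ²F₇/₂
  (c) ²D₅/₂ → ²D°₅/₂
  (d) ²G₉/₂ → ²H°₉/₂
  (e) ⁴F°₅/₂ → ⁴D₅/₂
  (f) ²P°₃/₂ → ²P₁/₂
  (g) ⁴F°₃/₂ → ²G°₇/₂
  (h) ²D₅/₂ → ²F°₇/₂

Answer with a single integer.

(a) allowed
(b) allowed
(c) allowed
(d) allowed
(e) allowed
(f) allowed
(g) forbidden (parity, ΔS, ΔJ fail)
(h) allowed
Total allowed: 7 of 8.

7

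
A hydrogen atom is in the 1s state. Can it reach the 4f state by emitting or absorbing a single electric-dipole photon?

l: 0 → 3 (Δl = +3). Δl = ±1 fails.
The transition is electric-dipole forbidden.

forbidden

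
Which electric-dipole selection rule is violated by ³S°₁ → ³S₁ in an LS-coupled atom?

the L=0 ↔ L=0 exclusion

ΔJ = 0, ±1 (not J=0↔0): J: 1 → 1, ΔJ = +0 — passes.
ΔS = 0: S: 1 → 1 — passes.
ΔL = 0, ±1 (not L=0↔0): L: 0 → 0, ΔL = +0 — fails.
Parity must change: odd → even — passes.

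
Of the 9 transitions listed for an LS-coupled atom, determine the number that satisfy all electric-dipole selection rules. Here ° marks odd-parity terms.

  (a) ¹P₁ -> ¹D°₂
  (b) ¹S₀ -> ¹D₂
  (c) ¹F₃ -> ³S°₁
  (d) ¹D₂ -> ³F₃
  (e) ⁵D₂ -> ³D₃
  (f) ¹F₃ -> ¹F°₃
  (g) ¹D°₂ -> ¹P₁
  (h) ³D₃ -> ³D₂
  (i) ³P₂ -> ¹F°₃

(a) allowed
(b) forbidden (parity, ΔL, ΔJ fail)
(c) forbidden (ΔS, ΔL, ΔJ fail)
(d) forbidden (parity, ΔS fail)
(e) forbidden (parity, ΔS fail)
(f) allowed
(g) allowed
(h) forbidden (parity fails)
(i) forbidden (ΔS, ΔL fail)
Total allowed: 3 of 9.

3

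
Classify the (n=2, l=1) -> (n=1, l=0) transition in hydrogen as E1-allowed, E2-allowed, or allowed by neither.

E1

Δl = 0 − 1 = -1; l_i + l_f = 1.
E1 (Δl = ±1): satisfied.
E2 (Δl = 0,±2, l_i+l_f ≥ 2): not satisfied.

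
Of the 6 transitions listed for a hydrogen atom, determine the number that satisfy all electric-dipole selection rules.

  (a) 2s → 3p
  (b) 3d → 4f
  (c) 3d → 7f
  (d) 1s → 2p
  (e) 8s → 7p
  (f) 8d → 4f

6

(a) allowed
(b) allowed
(c) allowed
(d) allowed
(e) allowed
(f) allowed
Total allowed: 6 of 6.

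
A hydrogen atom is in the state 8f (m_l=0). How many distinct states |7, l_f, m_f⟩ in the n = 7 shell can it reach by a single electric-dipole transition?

6

E1 requires Δl = ±1, so l_f ∈ {2, 4}; with 0 ≤ l_f ≤ n_f−1 = 6, the allowed l_f values are {2, 4}.
For l_f = 2: m_f ∈ {m_i−1, m_i, m_i+1} ∩ [−2, 2] = {-1, 0, 1} → 3 states.
For l_f = 4: m_f ∈ {m_i−1, m_i, m_i+1} ∩ [−4, 4] = {-1, 0, 1} → 3 states.
Total: 6.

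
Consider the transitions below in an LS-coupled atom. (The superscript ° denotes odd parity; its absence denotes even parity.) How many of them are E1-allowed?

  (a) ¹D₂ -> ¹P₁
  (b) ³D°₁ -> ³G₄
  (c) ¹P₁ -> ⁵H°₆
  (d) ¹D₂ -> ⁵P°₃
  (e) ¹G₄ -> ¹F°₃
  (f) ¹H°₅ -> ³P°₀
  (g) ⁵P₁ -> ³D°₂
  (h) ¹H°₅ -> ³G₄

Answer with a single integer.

(a) forbidden (parity fails)
(b) forbidden (ΔL, ΔJ fail)
(c) forbidden (ΔS, ΔL, ΔJ fail)
(d) forbidden (ΔS fails)
(e) allowed
(f) forbidden (parity, ΔS, ΔL, ΔJ fail)
(g) forbidden (ΔS fails)
(h) forbidden (ΔS fails)
Total allowed: 1 of 8.

1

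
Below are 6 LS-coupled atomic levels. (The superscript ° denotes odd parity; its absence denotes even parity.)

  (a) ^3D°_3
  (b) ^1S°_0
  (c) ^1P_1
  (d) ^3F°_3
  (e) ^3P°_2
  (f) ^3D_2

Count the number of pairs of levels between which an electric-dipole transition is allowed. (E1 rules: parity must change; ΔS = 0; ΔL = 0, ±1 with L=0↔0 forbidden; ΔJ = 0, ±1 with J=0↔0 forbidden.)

(a)–(b): forbidden (parity, ΔS, ΔL, ΔJ).
(a)–(c): forbidden (ΔS, ΔJ).
(a)–(d): forbidden (parity).
(a)–(e): forbidden (parity).
(a)–(f): allowed.
(b)–(c): allowed.
(b)–(d): forbidden (parity, ΔS, ΔL, ΔJ).
(b)–(e): forbidden (parity, ΔS, ΔJ).
(b)–(f): forbidden (ΔS, ΔL, ΔJ).
(c)–(d): forbidden (ΔS, ΔL, ΔJ).
(c)–(e): forbidden (ΔS).
(c)–(f): forbidden (parity, ΔS).
(d)–(e): forbidden (parity, ΔL).
(d)–(f): allowed.
(e)–(f): allowed.
Allowed pairs: 4 of 15.

4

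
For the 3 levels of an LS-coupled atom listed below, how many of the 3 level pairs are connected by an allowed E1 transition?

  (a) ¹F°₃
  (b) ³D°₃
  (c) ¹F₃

(a)–(b): forbidden (parity, ΔS).
(a)–(c): allowed.
(b)–(c): forbidden (ΔS).
Allowed pairs: 1 of 3.

1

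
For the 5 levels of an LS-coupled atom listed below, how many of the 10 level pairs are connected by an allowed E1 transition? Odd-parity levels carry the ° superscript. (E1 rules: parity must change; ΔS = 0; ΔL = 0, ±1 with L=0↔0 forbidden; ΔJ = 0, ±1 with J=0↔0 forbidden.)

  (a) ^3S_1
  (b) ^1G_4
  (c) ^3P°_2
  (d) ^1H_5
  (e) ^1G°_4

3

(a)–(b): forbidden (parity, ΔS, ΔL, ΔJ).
(a)–(c): allowed.
(a)–(d): forbidden (parity, ΔS, ΔL, ΔJ).
(a)–(e): forbidden (ΔS, ΔL, ΔJ).
(b)–(c): forbidden (ΔS, ΔL, ΔJ).
(b)–(d): forbidden (parity).
(b)–(e): allowed.
(c)–(d): forbidden (ΔS, ΔL, ΔJ).
(c)–(e): forbidden (parity, ΔS, ΔL, ΔJ).
(d)–(e): allowed.
Allowed pairs: 3 of 10.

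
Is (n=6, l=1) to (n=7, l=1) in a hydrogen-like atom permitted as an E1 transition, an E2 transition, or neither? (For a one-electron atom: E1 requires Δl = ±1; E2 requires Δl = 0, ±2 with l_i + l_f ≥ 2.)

Δl = 1 − 1 = +0; l_i + l_f = 2.
E1 (Δl = ±1): not satisfied.
E2 (Δl = 0,±2, l_i+l_f ≥ 2): satisfied.

E2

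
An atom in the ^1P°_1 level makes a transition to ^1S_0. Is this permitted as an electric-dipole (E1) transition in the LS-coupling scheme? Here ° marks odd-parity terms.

allowed

Parity must change: odd → even — satisfied.
ΔS = 0: S: 0 → 0 — satisfied.
ΔL = 0, ±1 (not L=0↔0): L: 1 → 0, ΔL = -1 — satisfied.
ΔJ = 0, ±1 (not J=0↔0): J: 1 → 0, ΔJ = -1 — satisfied.
All four E1 rules are satisfied.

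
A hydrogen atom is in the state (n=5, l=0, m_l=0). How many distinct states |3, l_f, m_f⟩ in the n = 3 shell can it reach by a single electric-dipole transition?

3

E1 requires Δl = ±1, so l_f ∈ {-1, 1}; with 0 ≤ l_f ≤ n_f−1 = 2, the allowed l_f values are {1}.
For l_f = 1: m_f ∈ {m_i−1, m_i, m_i+1} ∩ [−1, 1] = {-1, 0, 1} → 3 states.
Total: 3.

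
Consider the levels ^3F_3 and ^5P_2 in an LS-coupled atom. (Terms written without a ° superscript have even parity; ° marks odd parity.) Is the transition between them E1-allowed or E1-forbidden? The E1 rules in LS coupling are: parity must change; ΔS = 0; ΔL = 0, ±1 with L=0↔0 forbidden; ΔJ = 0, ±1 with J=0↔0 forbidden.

forbidden

Reading off the term symbols: S 1→2, L 3→1, J 3→2, parity even→even.
ΔS = 0: S: 1 → 2 — ✗.
Parity must change: even → even — ✗.
ΔJ = 0, ±1 (not J=0↔0): J: 3 → 2, ΔJ = -1 — ✓.
ΔL = 0, ±1 (not L=0↔0): L: 3 → 1, ΔL = -2 — ✗.
Rule(s) violated: parity, ΔS, ΔL.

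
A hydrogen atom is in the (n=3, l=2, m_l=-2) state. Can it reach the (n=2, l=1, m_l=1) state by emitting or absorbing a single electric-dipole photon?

Δl = 1 − 2 = -1; the E1 rule Δl = ±1 is ✓.
Δm_l = 1 − (-2) = +3. E1 requires Δm_l = 0, ±1: ✗.
The transition is electric-dipole forbidden.

forbidden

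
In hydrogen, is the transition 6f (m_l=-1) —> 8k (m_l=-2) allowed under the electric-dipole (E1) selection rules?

forbidden

Initial l = 3, final l = 7, so Δl = +4. E1 requires Δl = ±1: violated.
m_l: -1 → -2 (Δm_l = -1). |Δm_l| ≤ 1 satisfied.
The transition is electric-dipole forbidden.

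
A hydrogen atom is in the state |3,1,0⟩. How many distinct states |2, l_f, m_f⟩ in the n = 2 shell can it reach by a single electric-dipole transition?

E1 requires Δl = ±1, so l_f ∈ {0, 2}; with 0 ≤ l_f ≤ n_f−1 = 1, the allowed l_f values are {0}.
For l_f = 0: m_f ∈ {m_i−1, m_i, m_i+1} ∩ [−0, 0] = {0} → 1 state.
Total: 1.

1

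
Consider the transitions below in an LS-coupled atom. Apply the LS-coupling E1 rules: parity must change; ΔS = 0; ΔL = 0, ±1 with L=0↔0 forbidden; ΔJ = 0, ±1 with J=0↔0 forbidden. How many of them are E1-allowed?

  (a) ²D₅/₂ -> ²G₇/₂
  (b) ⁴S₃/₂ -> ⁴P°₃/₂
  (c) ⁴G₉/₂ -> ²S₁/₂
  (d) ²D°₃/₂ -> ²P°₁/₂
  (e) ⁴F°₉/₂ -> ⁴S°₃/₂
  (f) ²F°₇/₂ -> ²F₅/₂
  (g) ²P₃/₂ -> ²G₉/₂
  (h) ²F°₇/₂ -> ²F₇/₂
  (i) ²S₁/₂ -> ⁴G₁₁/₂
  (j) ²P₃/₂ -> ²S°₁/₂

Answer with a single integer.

(a) forbidden (parity, ΔL fail)
(b) allowed
(c) forbidden (parity, ΔS, ΔL, ΔJ fail)
(d) forbidden (parity fails)
(e) forbidden (parity, ΔL, ΔJ fail)
(f) allowed
(g) forbidden (parity, ΔL, ΔJ fail)
(h) allowed
(i) forbidden (parity, ΔS, ΔL, ΔJ fail)
(j) allowed
Total allowed: 4 of 10.

4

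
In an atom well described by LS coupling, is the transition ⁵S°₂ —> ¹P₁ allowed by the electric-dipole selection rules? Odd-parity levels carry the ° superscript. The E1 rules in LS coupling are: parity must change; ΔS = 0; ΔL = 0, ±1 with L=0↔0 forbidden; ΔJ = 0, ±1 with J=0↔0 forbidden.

forbidden

Initial level: S=2, L=0, J=2, parity odd. Final level: S=0, L=1, J=1, parity even.
ΔS = 0: S: 2 → 0 — fails.
ΔJ = 0, ±1 (not J=0↔0): J: 2 → 1, ΔJ = -1 — ok.
ΔL = 0, ±1 (not L=0↔0): L: 0 → 1, ΔL = +1 — ok.
Parity must change: odd → even — ok.
Rule(s) violated: ΔS.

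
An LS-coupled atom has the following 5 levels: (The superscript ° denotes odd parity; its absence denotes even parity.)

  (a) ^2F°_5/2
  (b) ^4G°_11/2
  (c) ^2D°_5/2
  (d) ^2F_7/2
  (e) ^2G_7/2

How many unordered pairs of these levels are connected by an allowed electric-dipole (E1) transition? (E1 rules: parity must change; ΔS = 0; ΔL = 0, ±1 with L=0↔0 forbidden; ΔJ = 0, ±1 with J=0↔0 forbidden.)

3

(a)–(b): forbidden (parity, ΔS, ΔJ).
(a)–(c): forbidden (parity).
(a)–(d): allowed.
(a)–(e): allowed.
(b)–(c): forbidden (parity, ΔS, ΔL, ΔJ).
(b)–(d): forbidden (ΔS, ΔJ).
(b)–(e): forbidden (ΔS, ΔJ).
(c)–(d): allowed.
(c)–(e): forbidden (ΔL).
(d)–(e): forbidden (parity).
Allowed pairs: 3 of 10.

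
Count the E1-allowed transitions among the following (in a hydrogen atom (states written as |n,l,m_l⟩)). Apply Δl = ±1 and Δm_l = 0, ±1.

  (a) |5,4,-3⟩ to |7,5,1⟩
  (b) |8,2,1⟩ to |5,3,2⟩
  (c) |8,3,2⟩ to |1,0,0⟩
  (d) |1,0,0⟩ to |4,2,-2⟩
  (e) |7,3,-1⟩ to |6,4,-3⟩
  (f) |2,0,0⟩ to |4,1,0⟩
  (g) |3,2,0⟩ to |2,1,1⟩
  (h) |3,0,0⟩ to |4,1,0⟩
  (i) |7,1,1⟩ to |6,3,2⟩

(a) forbidden — Δm_l = +4 (E1 requires Δm_l = 0, ±1)
(b) allowed
(c) forbidden — Δl = -3 (E1 requires Δl = ±1); Δm_l = -2 (E1 requires Δm_l = 0, ±1)
(d) forbidden — Δl = +2 (E1 requires Δl = ±1); Δm_l = -2 (E1 requires Δm_l = 0, ±1)
(e) forbidden — Δm_l = -2 (E1 requires Δm_l = 0, ±1)
(f) allowed
(g) allowed
(h) allowed
(i) forbidden — Δl = +2 (E1 requires Δl = ±1)
Total allowed: 4 of 9.

4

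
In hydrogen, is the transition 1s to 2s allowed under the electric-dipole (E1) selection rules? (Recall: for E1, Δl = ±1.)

forbidden

l: 0 → 0 (Δl = +0). Δl = ±1 fails.
The transition is electric-dipole forbidden.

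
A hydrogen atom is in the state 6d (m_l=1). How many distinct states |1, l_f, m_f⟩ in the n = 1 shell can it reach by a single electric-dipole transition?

E1 requires l_f ∈ {1, 3}, but neither lies in [0, 0], so no final state is reachable.
Total: 0.

0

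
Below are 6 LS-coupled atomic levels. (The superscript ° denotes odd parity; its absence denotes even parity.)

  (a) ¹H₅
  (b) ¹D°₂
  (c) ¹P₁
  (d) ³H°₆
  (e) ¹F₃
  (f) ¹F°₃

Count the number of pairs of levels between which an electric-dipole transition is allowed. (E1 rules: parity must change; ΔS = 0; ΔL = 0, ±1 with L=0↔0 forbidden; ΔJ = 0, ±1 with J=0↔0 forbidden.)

(a)–(b): forbidden (ΔL, ΔJ).
(a)–(c): forbidden (parity, ΔL, ΔJ).
(a)–(d): forbidden (ΔS).
(a)–(e): forbidden (parity, ΔL, ΔJ).
(a)–(f): forbidden (ΔL, ΔJ).
(b)–(c): allowed.
(b)–(d): forbidden (parity, ΔS, ΔL, ΔJ).
(b)–(e): allowed.
(b)–(f): forbidden (parity).
(c)–(d): forbidden (ΔS, ΔL, ΔJ).
(c)–(e): forbidden (parity, ΔL, ΔJ).
(c)–(f): forbidden (ΔL, ΔJ).
(d)–(e): forbidden (ΔS, ΔL, ΔJ).
(d)–(f): forbidden (parity, ΔS, ΔL, ΔJ).
(e)–(f): allowed.
Allowed pairs: 3 of 15.

3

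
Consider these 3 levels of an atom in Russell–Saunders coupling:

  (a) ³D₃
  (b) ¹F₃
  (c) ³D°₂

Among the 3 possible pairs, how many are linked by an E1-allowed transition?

(a)–(b): forbidden (parity, ΔS).
(a)–(c): allowed.
(b)–(c): forbidden (ΔS).
Allowed pairs: 1 of 3.

1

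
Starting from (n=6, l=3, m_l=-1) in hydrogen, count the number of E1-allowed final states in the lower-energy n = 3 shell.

E1 requires Δl = ±1, so l_f ∈ {2, 4}; with 0 ≤ l_f ≤ n_f−1 = 2, the allowed l_f values are {2}.
For l_f = 2: m_f ∈ {m_i−1, m_i, m_i+1} ∩ [−2, 2] = {-2, -1, 0} → 3 states.
Total: 3.

3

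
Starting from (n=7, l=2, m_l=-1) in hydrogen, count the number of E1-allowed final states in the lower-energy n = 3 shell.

E1 requires Δl = ±1, so l_f ∈ {1, 3}; with 0 ≤ l_f ≤ n_f−1 = 2, the allowed l_f values are {1}.
For l_f = 1: m_f ∈ {m_i−1, m_i, m_i+1} ∩ [−1, 1] = {-1, 0} → 2 states.
Total: 2.

2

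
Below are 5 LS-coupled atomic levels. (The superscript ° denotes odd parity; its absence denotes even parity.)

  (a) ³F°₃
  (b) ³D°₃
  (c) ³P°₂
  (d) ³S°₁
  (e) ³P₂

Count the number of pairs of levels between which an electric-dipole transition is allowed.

3

(a)–(b): forbidden (parity).
(a)–(c): forbidden (parity, ΔL).
(a)–(d): forbidden (parity, ΔL, ΔJ).
(a)–(e): forbidden (ΔL).
(b)–(c): forbidden (parity).
(b)–(d): forbidden (parity, ΔL, ΔJ).
(b)–(e): allowed.
(c)–(d): forbidden (parity).
(c)–(e): allowed.
(d)–(e): allowed.
Allowed pairs: 3 of 10.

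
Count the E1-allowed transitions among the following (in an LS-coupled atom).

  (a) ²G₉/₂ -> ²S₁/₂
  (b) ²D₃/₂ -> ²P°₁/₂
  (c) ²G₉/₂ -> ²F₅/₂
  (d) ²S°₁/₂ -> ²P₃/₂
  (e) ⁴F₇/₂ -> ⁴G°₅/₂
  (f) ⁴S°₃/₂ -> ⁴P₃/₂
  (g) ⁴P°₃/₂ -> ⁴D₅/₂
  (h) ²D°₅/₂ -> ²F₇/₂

6

(a) forbidden (parity, ΔL, ΔJ fail)
(b) allowed
(c) forbidden (parity, ΔJ fail)
(d) allowed
(e) allowed
(f) allowed
(g) allowed
(h) allowed
Total allowed: 6 of 8.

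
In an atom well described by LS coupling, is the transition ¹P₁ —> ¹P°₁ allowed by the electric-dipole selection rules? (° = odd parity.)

allowed

Initial level: S=0, L=1, J=1, parity even. Final level: S=0, L=1, J=1, parity odd.
Parity must change: even → odd — satisfied.
ΔS = 0: S: 0 → 0 — satisfied.
ΔL = 0, ±1 (not L=0↔0): L: 1 → 1, ΔL = +0 — satisfied.
ΔJ = 0, ±1 (not J=0↔0): J: 1 → 1, ΔJ = +0 — satisfied.
All four E1 rules are satisfied.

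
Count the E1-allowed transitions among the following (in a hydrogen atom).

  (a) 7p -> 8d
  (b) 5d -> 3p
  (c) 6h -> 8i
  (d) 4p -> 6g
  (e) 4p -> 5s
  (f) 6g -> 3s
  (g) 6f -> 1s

(a) allowed
(b) allowed
(c) allowed
(d) forbidden — Δl = +3 (E1 requires Δl = ±1)
(e) allowed
(f) forbidden — Δl = -4 (E1 requires Δl = ±1)
(g) forbidden — Δl = -3 (E1 requires Δl = ±1)
Total allowed: 4 of 7.

4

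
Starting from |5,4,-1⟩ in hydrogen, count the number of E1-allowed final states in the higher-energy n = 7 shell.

E1 requires Δl = ±1, so l_f ∈ {3, 5}; with 0 ≤ l_f ≤ n_f−1 = 6, the allowed l_f values are {3, 5}.
For l_f = 3: m_f ∈ {m_i−1, m_i, m_i+1} ∩ [−3, 3] = {-2, -1, 0} → 3 states.
For l_f = 5: m_f ∈ {m_i−1, m_i, m_i+1} ∩ [−5, 5] = {-2, -1, 0} → 3 states.
Total: 6.

6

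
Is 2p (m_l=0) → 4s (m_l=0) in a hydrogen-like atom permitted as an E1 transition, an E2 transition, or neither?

Δl = 0 − 1 = -1; l_i + l_f = 1.
Δm_l = +0.
E1 (Δl = ±1, |Δm_l| ≤ 1): satisfied.
E2 (Δl = 0,±2, l_i+l_f ≥ 2, |Δm_l| ≤ 2): not satisfied.

E1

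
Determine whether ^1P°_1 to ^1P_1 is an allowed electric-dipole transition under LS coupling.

allowed

Initial level: S=0, L=1, J=1, parity odd. Final level: S=0, L=1, J=1, parity even.
Parity must change: odd → even — ✓.
ΔS = 0: S: 0 → 0 — ✓.
ΔL = 0, ±1 (not L=0↔0): L: 1 → 1, ΔL = +0 — ✓.
ΔJ = 0, ±1 (not J=0↔0): J: 1 → 1, ΔJ = +0 — ✓.
All four E1 rules are satisfied.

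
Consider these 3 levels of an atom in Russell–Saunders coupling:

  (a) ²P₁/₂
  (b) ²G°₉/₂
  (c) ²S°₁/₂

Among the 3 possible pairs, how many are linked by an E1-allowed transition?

1

(a)–(b): forbidden (ΔL, ΔJ).
(a)–(c): allowed.
(b)–(c): forbidden (parity, ΔL, ΔJ).
Allowed pairs: 1 of 3.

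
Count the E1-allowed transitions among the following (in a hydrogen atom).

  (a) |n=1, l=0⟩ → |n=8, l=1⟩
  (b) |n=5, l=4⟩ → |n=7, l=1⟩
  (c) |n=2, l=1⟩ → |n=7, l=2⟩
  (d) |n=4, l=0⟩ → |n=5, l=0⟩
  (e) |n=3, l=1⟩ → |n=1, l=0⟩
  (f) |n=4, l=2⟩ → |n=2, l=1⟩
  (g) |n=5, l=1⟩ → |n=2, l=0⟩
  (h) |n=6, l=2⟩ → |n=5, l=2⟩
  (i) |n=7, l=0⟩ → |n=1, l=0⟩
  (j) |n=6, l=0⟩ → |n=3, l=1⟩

6

(a) allowed
(b) forbidden — Δl = -3 (E1 requires Δl = ±1)
(c) allowed
(d) forbidden — Δl = +0 (E1 requires Δl = ±1)
(e) allowed
(f) allowed
(g) allowed
(h) forbidden — Δl = +0 (E1 requires Δl = ±1)
(i) forbidden — Δl = +0 (E1 requires Δl = ±1)
(j) allowed
Total allowed: 6 of 10.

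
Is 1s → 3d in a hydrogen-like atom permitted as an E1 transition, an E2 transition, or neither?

Δl = 2 − 0 = +2; l_i + l_f = 2.
E1 (Δl = ±1): not satisfied.
E2 (Δl = 0,±2, l_i+l_f ≥ 2): satisfied.

E2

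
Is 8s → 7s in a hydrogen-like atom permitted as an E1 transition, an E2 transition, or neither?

neither

Δl = 0 − 0 = +0; l_i + l_f = 0.
E1 (Δl = ±1): not satisfied.
E2 (Δl = 0,±2, l_i+l_f ≥ 2): not satisfied.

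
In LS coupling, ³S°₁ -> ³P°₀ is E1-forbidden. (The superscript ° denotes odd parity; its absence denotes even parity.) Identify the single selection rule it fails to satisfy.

parity

Parity must change: odd → odd — fails.
ΔS = 0: S: 1 → 1 — passes.
ΔL = 0, ±1 (not L=0↔0): L: 0 → 1, ΔL = +1 — passes.
ΔJ = 0, ±1 (not J=0↔0): J: 1 → 0, ΔJ = -1 — passes.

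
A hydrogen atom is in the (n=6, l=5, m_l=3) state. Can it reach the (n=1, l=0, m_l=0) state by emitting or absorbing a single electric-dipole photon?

forbidden

l: 5 → 0 (Δl = -5). Δl = ±1 fails.
Δm_l = 0 − (3) = -3. E1 requires Δm_l = 0, ±1: fails.
The transition is electric-dipole forbidden.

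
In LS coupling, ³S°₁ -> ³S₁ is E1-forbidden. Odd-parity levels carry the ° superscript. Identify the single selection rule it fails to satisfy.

the L=0 ↔ L=0 exclusion

Initial level: S=1, L=0, J=1, parity odd. Final level: S=1, L=0, J=1, parity even.
Parity must change: odd → even — ok.
ΔS = 0: S: 1 → 1 — ok.
ΔL = 0, ±1 (not L=0↔0): L: 0 → 0, ΔL = +0 — fails.
ΔJ = 0, ±1 (not J=0↔0): J: 1 → 1, ΔJ = +0 — ok.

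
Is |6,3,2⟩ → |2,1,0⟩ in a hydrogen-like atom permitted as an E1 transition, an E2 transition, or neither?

E2

Δl = 1 − 3 = -2; l_i + l_f = 4.
Δm_l = -2.
E1 (Δl = ±1, |Δm_l| ≤ 1): not satisfied.
E2 (Δl = 0,±2, l_i+l_f ≥ 2, |Δm_l| ≤ 2): satisfied.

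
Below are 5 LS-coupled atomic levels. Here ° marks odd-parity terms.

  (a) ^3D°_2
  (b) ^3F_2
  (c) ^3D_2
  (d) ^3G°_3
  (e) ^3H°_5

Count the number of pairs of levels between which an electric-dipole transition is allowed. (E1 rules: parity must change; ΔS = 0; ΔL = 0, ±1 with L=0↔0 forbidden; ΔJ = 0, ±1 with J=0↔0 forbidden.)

3

(a)–(b): allowed.
(a)–(c): allowed.
(a)–(d): forbidden (parity, ΔL).
(a)–(e): forbidden (parity, ΔL, ΔJ).
(b)–(c): forbidden (parity).
(b)–(d): allowed.
(b)–(e): forbidden (ΔL, ΔJ).
(c)–(d): forbidden (ΔL).
(c)–(e): forbidden (ΔL, ΔJ).
(d)–(e): forbidden (parity, ΔJ).
Allowed pairs: 3 of 10.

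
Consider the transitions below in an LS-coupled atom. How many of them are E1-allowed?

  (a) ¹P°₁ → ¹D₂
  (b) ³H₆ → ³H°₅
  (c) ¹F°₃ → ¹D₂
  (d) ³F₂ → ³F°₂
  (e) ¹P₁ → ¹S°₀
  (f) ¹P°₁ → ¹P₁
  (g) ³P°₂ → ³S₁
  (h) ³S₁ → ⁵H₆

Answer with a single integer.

(a) allowed
(b) allowed
(c) allowed
(d) allowed
(e) allowed
(f) allowed
(g) allowed
(h) forbidden (parity, ΔS, ΔL, ΔJ fail)
Total allowed: 7 of 8.

7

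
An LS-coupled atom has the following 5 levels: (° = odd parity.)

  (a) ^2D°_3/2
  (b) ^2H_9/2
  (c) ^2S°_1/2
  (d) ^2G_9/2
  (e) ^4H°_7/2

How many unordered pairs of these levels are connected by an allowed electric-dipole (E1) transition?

0

(a)–(b): forbidden (ΔL, ΔJ).
(a)–(c): forbidden (parity, ΔL).
(a)–(d): forbidden (ΔL, ΔJ).
(a)–(e): forbidden (parity, ΔS, ΔL, ΔJ).
(b)–(c): forbidden (ΔL, ΔJ).
(b)–(d): forbidden (parity).
(b)–(e): forbidden (ΔS).
(c)–(d): forbidden (ΔL, ΔJ).
(c)–(e): forbidden (parity, ΔS, ΔL, ΔJ).
(d)–(e): forbidden (ΔS).
Allowed pairs: 0 of 10.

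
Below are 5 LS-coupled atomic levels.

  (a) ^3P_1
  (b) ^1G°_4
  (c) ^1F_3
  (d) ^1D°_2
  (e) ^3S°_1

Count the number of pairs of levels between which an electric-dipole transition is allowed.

3

(a)–(b): forbidden (ΔS, ΔL, ΔJ).
(a)–(c): forbidden (parity, ΔS, ΔL, ΔJ).
(a)–(d): forbidden (ΔS).
(a)–(e): allowed.
(b)–(c): allowed.
(b)–(d): forbidden (parity, ΔL, ΔJ).
(b)–(e): forbidden (parity, ΔS, ΔL, ΔJ).
(c)–(d): allowed.
(c)–(e): forbidden (ΔS, ΔL, ΔJ).
(d)–(e): forbidden (parity, ΔS, ΔL).
Allowed pairs: 3 of 10.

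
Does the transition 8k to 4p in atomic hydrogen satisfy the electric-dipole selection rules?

forbidden

l: 7 → 1 (Δl = -6). Δl = ±1 fails.
The transition is electric-dipole forbidden.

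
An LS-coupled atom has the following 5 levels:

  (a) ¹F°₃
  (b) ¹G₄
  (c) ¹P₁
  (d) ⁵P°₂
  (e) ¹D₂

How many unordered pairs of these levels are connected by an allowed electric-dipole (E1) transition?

(a)–(b): allowed.
(a)–(c): forbidden (ΔL, ΔJ).
(a)–(d): forbidden (parity, ΔS, ΔL).
(a)–(e): allowed.
(b)–(c): forbidden (parity, ΔL, ΔJ).
(b)–(d): forbidden (ΔS, ΔL, ΔJ).
(b)–(e): forbidden (parity, ΔL, ΔJ).
(c)–(d): forbidden (ΔS).
(c)–(e): forbidden (parity).
(d)–(e): forbidden (ΔS).
Allowed pairs: 2 of 10.

2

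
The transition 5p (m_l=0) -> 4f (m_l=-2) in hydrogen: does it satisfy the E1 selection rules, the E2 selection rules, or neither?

E2

Δl = 3 − 1 = +2; l_i + l_f = 4.
Δm_l = -2.
E1 (Δl = ±1, |Δm_l| ≤ 1): not satisfied.
E2 (Δl = 0,±2, l_i+l_f ≥ 2, |Δm_l| ≤ 2): satisfied.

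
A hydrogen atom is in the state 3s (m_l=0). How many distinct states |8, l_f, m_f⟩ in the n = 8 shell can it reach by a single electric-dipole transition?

E1 requires Δl = ±1, so l_f ∈ {-1, 1}; with 0 ≤ l_f ≤ n_f−1 = 7, the allowed l_f values are {1}.
For l_f = 1: m_f ∈ {m_i−1, m_i, m_i+1} ∩ [−1, 1] = {-1, 0, 1} → 3 states.
Total: 3.

3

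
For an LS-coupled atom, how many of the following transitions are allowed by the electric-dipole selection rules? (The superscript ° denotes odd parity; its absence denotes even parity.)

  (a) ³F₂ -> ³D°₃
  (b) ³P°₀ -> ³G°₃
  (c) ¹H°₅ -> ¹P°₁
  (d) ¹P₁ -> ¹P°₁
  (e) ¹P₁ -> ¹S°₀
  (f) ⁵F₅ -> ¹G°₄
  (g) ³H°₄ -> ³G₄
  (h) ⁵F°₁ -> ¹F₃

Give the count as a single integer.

(a) allowed
(b) forbidden (parity, ΔL, ΔJ fail)
(c) forbidden (parity, ΔL, ΔJ fail)
(d) allowed
(e) allowed
(f) forbidden (ΔS fails)
(g) allowed
(h) forbidden (ΔS, ΔJ fail)
Total allowed: 4 of 8.

4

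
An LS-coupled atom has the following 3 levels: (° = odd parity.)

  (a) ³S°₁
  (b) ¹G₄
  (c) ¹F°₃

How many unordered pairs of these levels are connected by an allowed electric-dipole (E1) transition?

(a)–(b): forbidden (ΔS, ΔL, ΔJ).
(a)–(c): forbidden (parity, ΔS, ΔL, ΔJ).
(b)–(c): allowed.
Allowed pairs: 1 of 3.

1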